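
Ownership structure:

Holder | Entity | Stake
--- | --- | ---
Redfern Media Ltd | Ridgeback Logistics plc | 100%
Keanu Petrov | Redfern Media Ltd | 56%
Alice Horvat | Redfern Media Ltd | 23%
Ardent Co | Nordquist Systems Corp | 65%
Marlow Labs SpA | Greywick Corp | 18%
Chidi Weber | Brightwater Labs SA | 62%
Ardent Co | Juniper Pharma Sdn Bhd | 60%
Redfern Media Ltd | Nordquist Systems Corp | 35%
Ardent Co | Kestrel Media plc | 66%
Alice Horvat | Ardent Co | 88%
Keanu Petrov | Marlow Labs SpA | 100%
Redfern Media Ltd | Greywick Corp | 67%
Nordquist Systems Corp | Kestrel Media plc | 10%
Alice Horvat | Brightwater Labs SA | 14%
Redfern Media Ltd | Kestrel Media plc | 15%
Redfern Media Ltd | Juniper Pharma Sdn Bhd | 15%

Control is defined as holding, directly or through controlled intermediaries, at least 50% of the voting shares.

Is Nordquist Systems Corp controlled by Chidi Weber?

No

Chidi holds 62% of Brightwater, so Chidi controls Brightwater.
Neither Chidi nor any entity Chidi controls holds any voting interest in Nordquist.
So Chidi does not control Nordquist.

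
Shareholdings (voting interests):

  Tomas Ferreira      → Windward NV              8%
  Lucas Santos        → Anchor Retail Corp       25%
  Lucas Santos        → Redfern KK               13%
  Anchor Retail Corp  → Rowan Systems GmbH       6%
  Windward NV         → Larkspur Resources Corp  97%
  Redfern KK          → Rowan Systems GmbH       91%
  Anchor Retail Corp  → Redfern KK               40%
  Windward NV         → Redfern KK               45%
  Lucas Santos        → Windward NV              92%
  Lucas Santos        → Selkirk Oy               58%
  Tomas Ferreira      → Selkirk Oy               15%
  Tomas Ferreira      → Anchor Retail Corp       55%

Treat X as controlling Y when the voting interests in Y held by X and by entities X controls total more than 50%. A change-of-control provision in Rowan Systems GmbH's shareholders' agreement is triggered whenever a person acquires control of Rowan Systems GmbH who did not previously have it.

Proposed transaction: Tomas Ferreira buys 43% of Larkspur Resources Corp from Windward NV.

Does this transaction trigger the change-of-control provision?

The purchase adds only to Tomas's holdings (Windward's stake shrinks), so Tomas is the only person who could newly come to control Rowan.
Tomas holds 55% of Anchor, so Tomas controls Anchor.
In Rowan, Tomas's side holds only 6%, not > 50%.
So before the transaction, Tomas does not control Rowan.
After the purchase, Tomas holds 43% of Larkspur directly, and Windward's stake falls to 54%.
Tomas's side now holds 43% of Larkspur, not > 50%, so Tomas still does not control Larkspur.
After the transaction, Tomas's side holds 6% of Rowan, not > 50%, so Tomas still does not control Rowan.
No new person acquires control, so the clause is not triggered.

No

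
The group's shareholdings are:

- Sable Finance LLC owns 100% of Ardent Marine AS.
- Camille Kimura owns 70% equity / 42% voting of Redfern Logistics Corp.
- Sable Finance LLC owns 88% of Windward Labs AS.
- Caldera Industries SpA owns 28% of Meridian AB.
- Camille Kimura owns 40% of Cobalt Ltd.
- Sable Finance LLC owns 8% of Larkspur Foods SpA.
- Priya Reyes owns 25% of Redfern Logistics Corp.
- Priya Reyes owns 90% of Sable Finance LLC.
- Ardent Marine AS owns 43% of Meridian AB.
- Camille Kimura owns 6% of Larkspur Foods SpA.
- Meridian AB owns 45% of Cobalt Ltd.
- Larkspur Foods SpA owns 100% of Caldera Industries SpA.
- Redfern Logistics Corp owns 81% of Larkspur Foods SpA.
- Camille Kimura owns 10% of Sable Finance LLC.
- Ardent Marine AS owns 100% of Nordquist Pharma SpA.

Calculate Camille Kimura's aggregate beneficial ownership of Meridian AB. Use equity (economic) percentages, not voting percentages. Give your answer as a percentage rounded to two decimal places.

Camille reaches Meridian along 4 paths.
Via Redfern → Larkspur → Caldera: 70% × 81% × 100% × 28% = 15.876%.
Via Larkspur → Caldera: 6% × 100% × 28% = 1.68%.
Via Sable → Larkspur → Caldera: 10% × 8% × 100% × 28% = 0.224%.
Via Sable → Ardent: 10% × 100% × 43% = 4.3%.
Total: 15.876% + 1.68% + 0.224% + 4.3% = 22.08%.

22.08%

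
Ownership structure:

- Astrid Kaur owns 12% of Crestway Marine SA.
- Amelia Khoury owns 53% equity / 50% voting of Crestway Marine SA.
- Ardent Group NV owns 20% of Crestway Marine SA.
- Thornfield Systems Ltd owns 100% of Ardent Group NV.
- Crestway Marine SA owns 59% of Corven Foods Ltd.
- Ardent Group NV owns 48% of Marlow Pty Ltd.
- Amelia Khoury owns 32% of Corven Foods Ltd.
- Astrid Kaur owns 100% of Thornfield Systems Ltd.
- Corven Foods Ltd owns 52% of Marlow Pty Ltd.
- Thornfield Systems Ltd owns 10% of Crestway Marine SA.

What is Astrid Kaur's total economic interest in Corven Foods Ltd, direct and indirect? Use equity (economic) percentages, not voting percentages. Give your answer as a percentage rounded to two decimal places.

Astrid reaches Corven along 3 paths.
Via Thornfield → Crestway: 100% × 10% × 59% = 5.9%.
Via Thornfield → Ardent → Crestway: 100% × 100% × 20% × 59% = 11.8%.
Via Crestway: 12% × 59% = 7.08%.
Total: 5.9% + 11.8% + 7.08% = 24.78%.

24.78%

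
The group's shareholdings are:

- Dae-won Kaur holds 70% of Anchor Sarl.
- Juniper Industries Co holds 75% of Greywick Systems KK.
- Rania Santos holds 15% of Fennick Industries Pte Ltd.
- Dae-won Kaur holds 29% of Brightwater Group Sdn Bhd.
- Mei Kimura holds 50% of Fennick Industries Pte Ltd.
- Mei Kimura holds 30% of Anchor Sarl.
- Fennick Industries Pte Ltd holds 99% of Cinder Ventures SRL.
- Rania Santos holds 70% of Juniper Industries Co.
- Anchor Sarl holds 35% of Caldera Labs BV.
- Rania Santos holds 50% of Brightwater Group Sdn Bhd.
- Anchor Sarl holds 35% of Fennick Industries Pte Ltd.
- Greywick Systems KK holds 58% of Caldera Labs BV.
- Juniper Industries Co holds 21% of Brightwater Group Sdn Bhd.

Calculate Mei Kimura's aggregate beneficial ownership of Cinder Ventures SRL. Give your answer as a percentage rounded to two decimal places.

Mei reaches Cinder along 2 paths.
Via Anchor → Fennick: 30% × 35% × 99% = 10.395%.
Via Fennick: 50% × 99% = 49.5%.
Total: 10.395% + 49.5% = 59.895%.
Rounded: 59.90%.

59.90%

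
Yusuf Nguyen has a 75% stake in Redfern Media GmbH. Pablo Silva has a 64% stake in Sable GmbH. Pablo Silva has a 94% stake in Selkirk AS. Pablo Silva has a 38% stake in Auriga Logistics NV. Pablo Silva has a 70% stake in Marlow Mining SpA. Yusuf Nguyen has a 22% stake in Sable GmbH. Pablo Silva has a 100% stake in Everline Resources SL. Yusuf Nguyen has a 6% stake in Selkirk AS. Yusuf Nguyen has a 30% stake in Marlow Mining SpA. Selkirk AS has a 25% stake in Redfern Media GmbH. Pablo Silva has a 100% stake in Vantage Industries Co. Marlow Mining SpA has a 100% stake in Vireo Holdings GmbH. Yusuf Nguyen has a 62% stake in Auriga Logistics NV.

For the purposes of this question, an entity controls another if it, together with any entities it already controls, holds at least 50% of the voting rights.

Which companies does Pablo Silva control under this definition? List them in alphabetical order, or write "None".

Everline Resources SL, Marlow Mining SpA, Sable GmbH, Selkirk AS, Vantage Industries Co, Vireo Holdings GmbH

Pablo holds 94% of Selkirk, so Pablo controls Selkirk.
Pablo holds 70% of Marlow, so Pablo controls Marlow.
Pablo holds 64% of Sable, so Pablo controls Sable.
Pablo holds 100% of Everline, so Pablo controls Everline.
Pablo holds 100% of Vantage, so Pablo controls Vantage.
Marlow holds 100% of Vireo, so Pablo controls Vireo.
No other company's threshold is met.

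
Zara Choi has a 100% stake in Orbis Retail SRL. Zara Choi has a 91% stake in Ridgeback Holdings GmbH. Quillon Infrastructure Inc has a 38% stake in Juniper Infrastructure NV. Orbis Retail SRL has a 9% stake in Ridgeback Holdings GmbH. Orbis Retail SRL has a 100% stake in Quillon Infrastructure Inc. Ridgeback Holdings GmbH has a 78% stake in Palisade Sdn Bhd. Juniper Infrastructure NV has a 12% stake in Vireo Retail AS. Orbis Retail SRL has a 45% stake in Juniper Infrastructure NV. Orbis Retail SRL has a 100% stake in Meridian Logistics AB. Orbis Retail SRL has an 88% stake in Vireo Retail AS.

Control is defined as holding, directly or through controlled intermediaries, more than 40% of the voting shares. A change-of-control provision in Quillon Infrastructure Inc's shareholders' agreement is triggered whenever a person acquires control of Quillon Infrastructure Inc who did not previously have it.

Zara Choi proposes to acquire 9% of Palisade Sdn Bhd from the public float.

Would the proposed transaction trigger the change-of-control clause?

No

The purchase changes only Zara's holdings, so Zara is the only person who could newly come to control Quillon.
Zara holds 100% of Orbis, so Zara controls Orbis.
Orbis holds 100% of Quillon, so Zara controls Quillon.
So Zara already controls Quillon before the transaction.
After the purchase, Zara holds 9% of Palisade directly.
Zara controlled Quillon already, so this is not a new person acquiring control; every other person's position is unchanged or reduced.
No new person acquires control, so the clause is not triggered.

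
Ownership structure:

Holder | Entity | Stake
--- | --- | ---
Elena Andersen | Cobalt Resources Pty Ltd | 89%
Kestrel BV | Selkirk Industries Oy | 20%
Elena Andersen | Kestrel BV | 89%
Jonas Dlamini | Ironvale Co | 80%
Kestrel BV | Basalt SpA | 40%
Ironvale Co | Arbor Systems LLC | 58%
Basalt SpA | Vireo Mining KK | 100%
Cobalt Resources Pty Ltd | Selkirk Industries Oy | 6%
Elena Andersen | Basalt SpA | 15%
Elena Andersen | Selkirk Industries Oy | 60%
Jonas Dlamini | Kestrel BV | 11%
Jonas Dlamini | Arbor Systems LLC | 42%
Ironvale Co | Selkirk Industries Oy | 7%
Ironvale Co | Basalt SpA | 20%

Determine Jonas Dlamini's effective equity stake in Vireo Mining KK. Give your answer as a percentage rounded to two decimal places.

20.40%

Jonas reaches Vireo along 2 paths.
Via Ironvale → Basalt: 80% × 20% × 100% = 16%.
Via Kestrel → Basalt: 11% × 40% × 100% = 4.4%.
Total: 16% + 4.4% = 20.4%.
Rounded: 20.40%.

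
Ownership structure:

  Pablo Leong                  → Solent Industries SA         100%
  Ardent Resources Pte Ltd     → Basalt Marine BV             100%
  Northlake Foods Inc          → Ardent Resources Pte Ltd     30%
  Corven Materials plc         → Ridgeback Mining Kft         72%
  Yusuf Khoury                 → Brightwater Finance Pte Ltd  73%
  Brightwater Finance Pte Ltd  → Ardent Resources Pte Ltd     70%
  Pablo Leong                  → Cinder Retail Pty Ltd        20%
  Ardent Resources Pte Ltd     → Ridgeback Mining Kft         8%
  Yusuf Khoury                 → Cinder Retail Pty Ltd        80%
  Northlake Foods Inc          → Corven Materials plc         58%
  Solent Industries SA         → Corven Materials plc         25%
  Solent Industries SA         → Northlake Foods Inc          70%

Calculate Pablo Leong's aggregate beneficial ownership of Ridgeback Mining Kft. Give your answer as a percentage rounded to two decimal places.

Pablo reaches Ridgeback along 3 paths.
Via Solent → Northlake → Ardent: 100% × 70% × 30% × 8% = 1.68%.
Via Solent → Corven: 100% × 25% × 72% = 18%.
Via Solent → Northlake → Corven: 100% × 70% × 58% × 72% = 29.232%.
Total: 1.68% + 18% + 29.232% = 48.912%.
Rounded: 48.91%.

48.91%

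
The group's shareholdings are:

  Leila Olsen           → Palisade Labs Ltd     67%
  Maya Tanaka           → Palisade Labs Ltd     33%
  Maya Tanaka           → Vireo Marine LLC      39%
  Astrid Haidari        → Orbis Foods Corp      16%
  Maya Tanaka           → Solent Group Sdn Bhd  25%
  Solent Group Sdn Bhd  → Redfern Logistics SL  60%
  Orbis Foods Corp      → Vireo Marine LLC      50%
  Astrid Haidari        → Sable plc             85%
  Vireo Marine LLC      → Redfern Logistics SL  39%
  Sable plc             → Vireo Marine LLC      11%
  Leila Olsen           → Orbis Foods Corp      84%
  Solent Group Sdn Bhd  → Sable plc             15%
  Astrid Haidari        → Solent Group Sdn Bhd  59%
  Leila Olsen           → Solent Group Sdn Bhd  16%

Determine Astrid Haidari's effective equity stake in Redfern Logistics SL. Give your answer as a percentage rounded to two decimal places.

Astrid reaches Redfern along 4 paths.
Via Orbis → Vireo: 16% × 50% × 39% = 3.12%.
Via Sable → Vireo: 85% × 11% × 39% = 3.6465%.
Via Solent → Sable → Vireo: 59% × 15% × 11% × 39% = 0.379665%.
Via Solent: 59% × 60% = 35.4%.
Total: 3.12% + 3.6465% + 0.379665% + 35.4% = 42.546165%.
Rounded: 42.55%.

42.55%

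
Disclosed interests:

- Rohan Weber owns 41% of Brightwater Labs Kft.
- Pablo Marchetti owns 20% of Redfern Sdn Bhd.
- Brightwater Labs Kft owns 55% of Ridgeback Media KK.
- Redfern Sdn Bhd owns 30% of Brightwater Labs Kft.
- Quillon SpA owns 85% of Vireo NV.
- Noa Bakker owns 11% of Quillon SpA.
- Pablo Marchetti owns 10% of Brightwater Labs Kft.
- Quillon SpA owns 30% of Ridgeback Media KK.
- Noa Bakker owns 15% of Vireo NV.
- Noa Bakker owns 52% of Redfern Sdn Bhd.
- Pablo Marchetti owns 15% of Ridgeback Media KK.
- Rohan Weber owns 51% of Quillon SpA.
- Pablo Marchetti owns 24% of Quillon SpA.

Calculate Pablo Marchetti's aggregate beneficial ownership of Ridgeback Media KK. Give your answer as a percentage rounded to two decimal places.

31.00%

Pablo reaches Ridgeback along 4 paths.
Via Quillon: 24% × 30% = 7.2%.
Direct stake: 15% = 15%.
Via Redfern → Brightwater: 20% × 30% × 55% = 3.3%.
Via Brightwater: 10% × 55% = 5.5%.
Total: 7.2% + 15% + 3.3% + 5.5% = 31%.
Rounded: 31.00%.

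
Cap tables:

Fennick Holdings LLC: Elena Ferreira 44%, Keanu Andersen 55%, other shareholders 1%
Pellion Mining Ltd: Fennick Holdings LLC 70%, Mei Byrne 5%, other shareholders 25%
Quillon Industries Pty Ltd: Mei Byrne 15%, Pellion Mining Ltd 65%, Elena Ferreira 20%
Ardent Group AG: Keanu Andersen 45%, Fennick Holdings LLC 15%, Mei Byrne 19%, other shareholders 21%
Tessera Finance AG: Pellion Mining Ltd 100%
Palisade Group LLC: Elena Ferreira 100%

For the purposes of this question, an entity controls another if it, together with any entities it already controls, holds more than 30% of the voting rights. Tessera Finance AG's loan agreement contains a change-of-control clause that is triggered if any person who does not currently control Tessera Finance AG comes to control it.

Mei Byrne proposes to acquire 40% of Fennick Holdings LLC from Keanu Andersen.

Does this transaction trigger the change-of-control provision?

The purchase adds only to Mei's holdings (Keanu's stake shrinks), so Mei is the only person who could newly come to control Tessera.
Mei's largest direct stake is 19% in Ardent, which does not meet the threshold, so Mei controls no company.
Neither Mei nor any entity Mei controls holds any voting interest in Tessera.
So before the transaction, Mei does not control Tessera.
After the purchase, Mei holds 40% of Fennick directly, and Keanu's stake falls to 15%.
Mei holds 40% of Fennick, so Mei controls Fennick.
Fennick and Mei together hold 70% + 5% = 75% of Pellion, so Mei controls Pellion.
Pellion holds 100% of Tessera, so Mei controls Tessera.
Mei did not control Tessera before and does after, so the clause is triggered.

Yes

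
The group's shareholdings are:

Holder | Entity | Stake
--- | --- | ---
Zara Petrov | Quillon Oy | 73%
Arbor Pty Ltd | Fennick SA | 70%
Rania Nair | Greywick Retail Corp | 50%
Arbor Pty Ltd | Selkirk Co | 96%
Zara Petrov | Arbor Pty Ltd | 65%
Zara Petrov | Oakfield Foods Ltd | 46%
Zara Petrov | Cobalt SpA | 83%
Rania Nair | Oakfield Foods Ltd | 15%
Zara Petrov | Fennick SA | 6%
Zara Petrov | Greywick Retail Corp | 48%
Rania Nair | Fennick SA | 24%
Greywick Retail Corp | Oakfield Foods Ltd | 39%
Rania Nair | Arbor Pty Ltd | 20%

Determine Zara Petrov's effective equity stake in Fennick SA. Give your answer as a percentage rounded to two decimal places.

Zara reaches Fennick along 2 paths.
Via Arbor: 65% × 70% = 45.5%.
Direct stake: 6% = 6%.
Total: 45.5% + 6% = 51.5%.
Rounded: 51.50%.

51.50%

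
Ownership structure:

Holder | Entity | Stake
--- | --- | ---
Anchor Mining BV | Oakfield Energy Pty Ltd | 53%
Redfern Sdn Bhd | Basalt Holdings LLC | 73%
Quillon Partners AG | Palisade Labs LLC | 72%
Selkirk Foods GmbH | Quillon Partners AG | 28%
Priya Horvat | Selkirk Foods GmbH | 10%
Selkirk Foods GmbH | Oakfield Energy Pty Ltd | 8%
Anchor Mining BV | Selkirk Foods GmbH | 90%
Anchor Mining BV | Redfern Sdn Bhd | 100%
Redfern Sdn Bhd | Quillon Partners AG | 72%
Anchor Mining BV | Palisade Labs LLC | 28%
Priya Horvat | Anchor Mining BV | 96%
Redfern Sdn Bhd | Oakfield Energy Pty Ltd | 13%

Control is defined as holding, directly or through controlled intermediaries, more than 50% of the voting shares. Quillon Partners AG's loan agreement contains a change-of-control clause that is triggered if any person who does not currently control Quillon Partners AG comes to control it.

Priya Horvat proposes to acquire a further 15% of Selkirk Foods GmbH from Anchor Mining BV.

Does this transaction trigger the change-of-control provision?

No

The purchase adds only to Priya's holdings (Anchor's stake shrinks), so Priya is the only person who could newly come to control Quillon.
Priya holds 96% of Anchor, so Priya controls Anchor.
Priya and Anchor together hold 10% + 90% = 100% of Selkirk, so Priya controls Selkirk.
Anchor holds 100% of Redfern, so Priya controls Redfern.
Redfern and Selkirk together hold 72% + 28% = 100% of Quillon, so Priya controls Quillon.
So Priya already controls Quillon before the transaction.
After the purchase, Priya's direct stake in Selkirk rises to 10% + 15% = 25%, and Anchor's stake falls to 75%.
Priya controlled Quillon already, so this is not a new person acquiring control; every other person's position is unchanged or reduced.
No new person acquires control, so the clause is not triggered.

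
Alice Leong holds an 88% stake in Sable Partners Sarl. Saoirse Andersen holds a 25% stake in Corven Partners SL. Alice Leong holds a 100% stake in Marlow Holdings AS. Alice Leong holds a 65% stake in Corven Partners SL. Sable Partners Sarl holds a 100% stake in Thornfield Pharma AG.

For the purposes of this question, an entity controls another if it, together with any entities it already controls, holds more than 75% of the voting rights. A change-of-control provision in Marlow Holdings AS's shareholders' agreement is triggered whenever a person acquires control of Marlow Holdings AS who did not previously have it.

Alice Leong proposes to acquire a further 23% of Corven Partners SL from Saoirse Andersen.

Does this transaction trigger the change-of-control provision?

No

The purchase adds only to Alice's holdings (Saoirse's stake shrinks), so Alice is the only person who could newly come to control Marlow.
Alice holds 100% of Marlow, so Alice controls Marlow.
So Alice already controls Marlow before the transaction.
After the purchase, Alice's direct stake in Corven rises to 65% + 23% = 88%, and Saoirse's stake falls to 2%.
Alice controlled Marlow already, so this is not a new person acquiring control; every other person's position is unchanged or reduced.
No new person acquires control, so the clause is not triggered.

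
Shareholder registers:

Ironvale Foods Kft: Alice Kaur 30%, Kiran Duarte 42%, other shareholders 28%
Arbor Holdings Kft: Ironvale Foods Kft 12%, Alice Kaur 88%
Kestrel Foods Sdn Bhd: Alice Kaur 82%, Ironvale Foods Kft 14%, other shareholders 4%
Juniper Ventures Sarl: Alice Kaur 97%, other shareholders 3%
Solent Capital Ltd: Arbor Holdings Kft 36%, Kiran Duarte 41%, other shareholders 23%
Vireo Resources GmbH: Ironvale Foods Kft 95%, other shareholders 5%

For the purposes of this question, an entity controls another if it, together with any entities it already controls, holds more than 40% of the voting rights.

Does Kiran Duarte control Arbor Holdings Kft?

No

Kiran holds 42% of Ironvale, so Kiran controls Ironvale.
Kiran holds 41% of Solent, so Kiran controls Solent.
Ironvale holds 95% of Vireo, so Kiran controls Vireo.
In Arbor, Kiran's side holds only 12%, not > 40%.
So Kiran does not control Arbor.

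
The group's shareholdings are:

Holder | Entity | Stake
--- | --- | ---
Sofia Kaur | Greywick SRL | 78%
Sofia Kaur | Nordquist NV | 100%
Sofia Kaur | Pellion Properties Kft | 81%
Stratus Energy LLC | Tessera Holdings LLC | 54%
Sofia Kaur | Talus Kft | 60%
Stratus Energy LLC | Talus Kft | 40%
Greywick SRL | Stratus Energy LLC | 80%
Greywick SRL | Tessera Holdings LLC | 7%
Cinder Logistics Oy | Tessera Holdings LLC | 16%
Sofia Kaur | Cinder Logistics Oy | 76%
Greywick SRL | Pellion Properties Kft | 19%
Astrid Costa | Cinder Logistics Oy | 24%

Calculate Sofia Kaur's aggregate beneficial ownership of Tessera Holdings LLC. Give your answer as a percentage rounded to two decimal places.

51.32%

Sofia reaches Tessera along 3 paths.
Via Greywick → Stratus: 78% × 80% × 54% = 33.696%.
Via Cinder: 76% × 16% = 12.16%.
Via Greywick: 78% × 7% = 5.46%.
Total: 33.696% + 12.16% + 5.46% = 51.316%.
Rounded: 51.32%.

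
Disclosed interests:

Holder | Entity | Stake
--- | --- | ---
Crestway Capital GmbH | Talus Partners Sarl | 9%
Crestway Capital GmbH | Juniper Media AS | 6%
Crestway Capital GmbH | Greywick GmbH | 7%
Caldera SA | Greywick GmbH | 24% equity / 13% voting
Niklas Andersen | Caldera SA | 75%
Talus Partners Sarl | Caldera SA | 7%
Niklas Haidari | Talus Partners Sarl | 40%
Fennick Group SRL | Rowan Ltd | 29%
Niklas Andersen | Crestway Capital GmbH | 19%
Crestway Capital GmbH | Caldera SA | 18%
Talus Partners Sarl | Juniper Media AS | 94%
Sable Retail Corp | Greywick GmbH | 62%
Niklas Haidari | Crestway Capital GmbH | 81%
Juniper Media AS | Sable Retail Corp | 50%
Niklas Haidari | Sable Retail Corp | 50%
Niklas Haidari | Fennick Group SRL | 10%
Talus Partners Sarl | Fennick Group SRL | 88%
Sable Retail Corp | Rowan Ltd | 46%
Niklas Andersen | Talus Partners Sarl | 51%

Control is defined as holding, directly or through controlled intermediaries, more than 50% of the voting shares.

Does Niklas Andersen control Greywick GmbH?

Niklas Andersen holds 51% of Talus, so Niklas Andersen controls Talus.
Niklas Andersen and Talus together hold 75% + 7% = 82% of Caldera, so Niklas Andersen controls Caldera.
Talus holds 94% of Juniper, so Niklas Andersen controls Juniper.
Talus holds 88% of Fennick, so Niklas Andersen controls Fennick.
In Greywick, Niklas Andersen's side holds only 13%, not > 50%.
So Niklas Andersen does not control Greywick.

No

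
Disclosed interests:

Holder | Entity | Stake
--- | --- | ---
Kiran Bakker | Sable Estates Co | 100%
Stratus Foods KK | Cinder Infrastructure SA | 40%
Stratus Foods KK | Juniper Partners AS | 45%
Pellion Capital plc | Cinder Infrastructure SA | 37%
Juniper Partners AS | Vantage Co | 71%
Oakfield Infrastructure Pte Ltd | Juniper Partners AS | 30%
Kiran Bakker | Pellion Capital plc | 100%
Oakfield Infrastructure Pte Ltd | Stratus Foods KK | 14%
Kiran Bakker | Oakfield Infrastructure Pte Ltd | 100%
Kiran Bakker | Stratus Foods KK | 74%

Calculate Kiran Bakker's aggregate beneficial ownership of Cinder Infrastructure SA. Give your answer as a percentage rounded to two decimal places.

Kiran reaches Cinder along 3 paths.
Via Pellion: 100% × 37% = 37%.
Via Stratus: 74% × 40% = 29.6%.
Via Oakfield → Stratus: 100% × 14% × 40% = 5.6%.
Total: 37% + 29.6% + 5.6% = 72.2%.
Rounded: 72.20%.

72.20%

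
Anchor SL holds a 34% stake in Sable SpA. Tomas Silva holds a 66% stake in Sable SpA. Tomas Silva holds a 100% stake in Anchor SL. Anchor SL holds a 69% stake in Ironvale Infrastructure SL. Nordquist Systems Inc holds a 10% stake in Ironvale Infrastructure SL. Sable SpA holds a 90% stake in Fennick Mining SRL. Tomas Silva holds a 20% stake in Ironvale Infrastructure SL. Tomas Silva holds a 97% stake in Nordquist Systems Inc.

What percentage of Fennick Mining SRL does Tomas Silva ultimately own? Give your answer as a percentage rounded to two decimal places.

90.00%

Tomas reaches Fennick along 2 paths.
Via Anchor → Sable: 100% × 34% × 90% = 30.6%.
Via Sable: 66% × 90% = 59.4%.
Total: 30.6% + 59.4% = 90%.
Rounded: 90.00%.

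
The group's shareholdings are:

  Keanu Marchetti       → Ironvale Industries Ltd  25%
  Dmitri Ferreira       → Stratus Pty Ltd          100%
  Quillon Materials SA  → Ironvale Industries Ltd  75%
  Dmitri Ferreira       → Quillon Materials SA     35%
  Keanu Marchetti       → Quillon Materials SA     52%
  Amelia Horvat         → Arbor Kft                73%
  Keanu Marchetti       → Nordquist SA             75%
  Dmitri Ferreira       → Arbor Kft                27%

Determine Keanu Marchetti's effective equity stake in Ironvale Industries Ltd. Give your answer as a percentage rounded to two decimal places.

Keanu reaches Ironvale along 2 paths.
Via Quillon: 52% × 75% = 39%.
Direct stake: 25% = 25%.
Total: 39% + 25% = 64%.
Rounded: 64.00%.

64.00%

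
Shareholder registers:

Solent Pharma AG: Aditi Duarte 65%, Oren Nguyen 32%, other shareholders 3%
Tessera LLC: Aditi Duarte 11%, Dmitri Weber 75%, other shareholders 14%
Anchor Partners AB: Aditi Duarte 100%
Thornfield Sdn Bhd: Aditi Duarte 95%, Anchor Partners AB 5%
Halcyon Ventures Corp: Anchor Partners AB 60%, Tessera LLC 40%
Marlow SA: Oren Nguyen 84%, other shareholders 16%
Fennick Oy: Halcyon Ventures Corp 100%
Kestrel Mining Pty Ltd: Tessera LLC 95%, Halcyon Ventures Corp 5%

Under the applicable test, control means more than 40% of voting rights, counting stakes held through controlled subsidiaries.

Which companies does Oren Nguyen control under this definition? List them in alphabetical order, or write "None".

Oren holds 84% of Marlow, so Oren controls Marlow.
No other company's threshold is met.

Marlow SA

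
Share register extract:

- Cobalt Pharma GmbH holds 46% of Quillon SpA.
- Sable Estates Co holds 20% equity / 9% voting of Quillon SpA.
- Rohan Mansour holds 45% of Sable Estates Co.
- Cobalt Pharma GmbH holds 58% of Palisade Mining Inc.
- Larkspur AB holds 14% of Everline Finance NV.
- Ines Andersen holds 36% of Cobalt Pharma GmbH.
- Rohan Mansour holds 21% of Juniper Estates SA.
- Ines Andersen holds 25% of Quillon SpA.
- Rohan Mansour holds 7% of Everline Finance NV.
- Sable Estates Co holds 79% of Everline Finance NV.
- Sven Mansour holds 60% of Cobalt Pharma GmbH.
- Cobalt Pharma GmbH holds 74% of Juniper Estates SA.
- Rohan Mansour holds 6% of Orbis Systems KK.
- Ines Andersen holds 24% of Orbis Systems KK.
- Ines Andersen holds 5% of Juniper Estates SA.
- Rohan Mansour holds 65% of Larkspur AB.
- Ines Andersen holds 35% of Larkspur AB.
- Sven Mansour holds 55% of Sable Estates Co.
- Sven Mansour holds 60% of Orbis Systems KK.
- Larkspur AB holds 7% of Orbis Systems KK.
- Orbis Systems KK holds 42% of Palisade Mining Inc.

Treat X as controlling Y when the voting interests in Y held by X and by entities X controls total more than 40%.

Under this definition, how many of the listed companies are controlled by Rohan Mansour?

Rohan holds 45% of Sable, so Rohan controls Sable.
Rohan holds 65% of Larkspur, so Rohan controls Larkspur.
Larkspur and Sable and Rohan together hold 14% + 79% + 7% = 100% of Everline, so Rohan controls Everline.
No other company's threshold is met.
Rohan controls 3 companies.

3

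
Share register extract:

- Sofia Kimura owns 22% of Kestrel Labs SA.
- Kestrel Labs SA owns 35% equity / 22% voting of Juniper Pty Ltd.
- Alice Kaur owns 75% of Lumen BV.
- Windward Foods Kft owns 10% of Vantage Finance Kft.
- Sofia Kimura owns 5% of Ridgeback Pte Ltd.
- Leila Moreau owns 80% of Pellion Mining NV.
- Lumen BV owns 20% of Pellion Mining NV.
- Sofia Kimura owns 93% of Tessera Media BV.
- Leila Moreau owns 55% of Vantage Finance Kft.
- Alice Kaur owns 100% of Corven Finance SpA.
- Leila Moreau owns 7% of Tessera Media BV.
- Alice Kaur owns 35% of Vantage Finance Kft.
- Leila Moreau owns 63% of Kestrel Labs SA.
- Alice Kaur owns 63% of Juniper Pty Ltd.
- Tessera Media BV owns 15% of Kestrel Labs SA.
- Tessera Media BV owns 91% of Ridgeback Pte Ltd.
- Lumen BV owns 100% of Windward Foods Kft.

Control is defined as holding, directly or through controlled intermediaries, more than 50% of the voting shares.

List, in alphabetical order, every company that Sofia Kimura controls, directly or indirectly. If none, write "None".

Ridgeback Pte Ltd, Tessera Media BV

Sofia holds 93% of Tessera, so Sofia controls Tessera.
Tessera and Sofia together hold 91% + 5% = 96% of Ridgeback, so Sofia controls Ridgeback.
No other company's threshold is met.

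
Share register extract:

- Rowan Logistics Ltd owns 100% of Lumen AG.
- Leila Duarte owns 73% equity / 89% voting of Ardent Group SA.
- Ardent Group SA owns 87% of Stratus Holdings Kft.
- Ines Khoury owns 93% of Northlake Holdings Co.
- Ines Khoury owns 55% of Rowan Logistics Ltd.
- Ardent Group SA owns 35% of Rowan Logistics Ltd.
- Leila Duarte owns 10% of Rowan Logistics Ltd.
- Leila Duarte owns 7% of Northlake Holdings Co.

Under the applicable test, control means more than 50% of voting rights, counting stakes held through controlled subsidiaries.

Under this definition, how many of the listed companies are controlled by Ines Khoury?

3

Ines holds 93% of Northlake, so Ines controls Northlake.
Ines holds 55% of Rowan, so Ines controls Rowan.
Rowan holds 100% of Lumen, so Ines controls Lumen.
No other company's threshold is met.
Ines controls 3 companies.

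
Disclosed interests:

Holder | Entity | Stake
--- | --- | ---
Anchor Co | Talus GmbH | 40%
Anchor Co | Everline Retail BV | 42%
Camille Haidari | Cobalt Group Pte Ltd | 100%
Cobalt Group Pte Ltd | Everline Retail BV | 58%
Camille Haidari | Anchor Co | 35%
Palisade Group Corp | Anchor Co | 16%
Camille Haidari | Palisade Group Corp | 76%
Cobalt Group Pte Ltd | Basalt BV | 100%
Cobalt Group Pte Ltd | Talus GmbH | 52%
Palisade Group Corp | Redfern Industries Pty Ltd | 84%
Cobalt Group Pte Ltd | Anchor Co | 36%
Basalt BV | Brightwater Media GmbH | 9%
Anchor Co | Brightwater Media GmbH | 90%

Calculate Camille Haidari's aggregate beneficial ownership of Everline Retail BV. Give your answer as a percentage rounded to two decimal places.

Camille reaches Everline along 4 paths.
Via Cobalt: 100% × 58% = 58%.
Via Cobalt → Anchor: 100% × 36% × 42% = 15.12%.
Via Anchor: 35% × 42% = 14.7%.
Via Palisade → Anchor: 76% × 16% × 42% = 5.1072%.
Total: 58% + 15.12% + 14.7% + 5.1072% = 92.9272%.
Rounded: 92.93%.

92.93%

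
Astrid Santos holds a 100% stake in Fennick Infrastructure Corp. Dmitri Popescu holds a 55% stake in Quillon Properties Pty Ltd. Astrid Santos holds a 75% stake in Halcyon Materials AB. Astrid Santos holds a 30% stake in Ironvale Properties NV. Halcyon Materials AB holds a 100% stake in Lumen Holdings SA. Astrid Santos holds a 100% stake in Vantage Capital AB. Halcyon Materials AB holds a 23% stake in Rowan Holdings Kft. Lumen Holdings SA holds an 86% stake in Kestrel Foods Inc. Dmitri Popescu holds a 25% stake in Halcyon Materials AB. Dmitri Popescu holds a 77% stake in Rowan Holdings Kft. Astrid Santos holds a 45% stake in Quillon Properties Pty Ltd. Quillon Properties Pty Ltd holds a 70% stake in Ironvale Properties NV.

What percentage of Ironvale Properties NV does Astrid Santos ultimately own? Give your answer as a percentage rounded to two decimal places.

Astrid reaches Ironvale along 2 paths.
Via Quillon: 45% × 70% = 31.5%.
Direct stake: 30% = 30%.
Total: 31.5% + 30% = 61.5%.
Rounded: 61.50%.

61.50%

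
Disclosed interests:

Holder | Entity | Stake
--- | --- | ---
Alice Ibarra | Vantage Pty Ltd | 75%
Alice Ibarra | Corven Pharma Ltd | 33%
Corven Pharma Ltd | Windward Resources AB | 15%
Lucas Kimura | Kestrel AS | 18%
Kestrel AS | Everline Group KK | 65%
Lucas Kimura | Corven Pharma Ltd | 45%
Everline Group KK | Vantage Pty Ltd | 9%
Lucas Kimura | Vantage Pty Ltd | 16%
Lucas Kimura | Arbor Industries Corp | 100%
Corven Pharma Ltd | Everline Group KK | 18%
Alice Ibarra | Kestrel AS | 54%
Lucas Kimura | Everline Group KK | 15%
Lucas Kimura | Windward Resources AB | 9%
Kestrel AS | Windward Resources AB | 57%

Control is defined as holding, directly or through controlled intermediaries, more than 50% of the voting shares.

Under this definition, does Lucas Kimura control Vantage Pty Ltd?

Lucas holds 100% of Arbor, so Lucas controls Arbor.
In Vantage, Lucas's side holds only 16%, not > 50%.
So Lucas does not control Vantage.

No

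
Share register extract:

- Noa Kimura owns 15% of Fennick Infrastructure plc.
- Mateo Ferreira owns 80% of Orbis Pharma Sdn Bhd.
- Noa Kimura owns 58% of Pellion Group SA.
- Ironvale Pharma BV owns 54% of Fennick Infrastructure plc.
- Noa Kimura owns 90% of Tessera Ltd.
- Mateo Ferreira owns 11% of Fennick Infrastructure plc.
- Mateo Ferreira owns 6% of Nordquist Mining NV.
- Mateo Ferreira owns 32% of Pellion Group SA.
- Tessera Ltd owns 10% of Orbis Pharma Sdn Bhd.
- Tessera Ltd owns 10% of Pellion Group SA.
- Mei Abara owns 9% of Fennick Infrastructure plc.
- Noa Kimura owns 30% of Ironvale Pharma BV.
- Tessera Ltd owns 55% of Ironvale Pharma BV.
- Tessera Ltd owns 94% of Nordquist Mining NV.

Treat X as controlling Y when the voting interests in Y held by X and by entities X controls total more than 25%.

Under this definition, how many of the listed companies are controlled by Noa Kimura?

Noa holds 90% of Tessera, so Noa controls Tessera.
Tessera holds 94% of Nordquist, so Noa controls Nordquist.
Tessera and Noa together hold 55% + 30% = 85% of Ironvale, so Noa controls Ironvale.
Ironvale and Noa together hold 54% + 15% = 69% of Fennick, so Noa controls Fennick.
Noa and Tessera together hold 58% + 10% = 68% of Pellion, so Noa controls Pellion.
No other company's threshold is met.
Noa controls 5 companies.

5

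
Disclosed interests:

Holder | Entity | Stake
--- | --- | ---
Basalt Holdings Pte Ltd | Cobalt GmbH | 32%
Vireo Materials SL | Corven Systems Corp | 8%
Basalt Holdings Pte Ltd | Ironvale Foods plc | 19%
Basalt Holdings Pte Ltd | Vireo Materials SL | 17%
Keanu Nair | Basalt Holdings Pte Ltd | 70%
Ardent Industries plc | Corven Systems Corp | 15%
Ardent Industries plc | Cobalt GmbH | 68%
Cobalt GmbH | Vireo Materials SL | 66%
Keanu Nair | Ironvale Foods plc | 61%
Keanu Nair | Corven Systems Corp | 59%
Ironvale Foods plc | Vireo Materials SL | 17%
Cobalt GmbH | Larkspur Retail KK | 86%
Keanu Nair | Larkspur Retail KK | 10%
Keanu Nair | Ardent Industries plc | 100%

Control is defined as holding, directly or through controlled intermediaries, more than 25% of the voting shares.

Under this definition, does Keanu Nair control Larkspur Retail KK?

Keanu holds 70% of Basalt, so Keanu controls Basalt.
Keanu holds 100% of Ardent, so Keanu controls Ardent.
Basalt and Ardent together hold 32% + 68% = 100% of Cobalt, so Keanu controls Cobalt.
Cobalt and Keanu together hold 86% + 10% = 96% of Larkspur, so Keanu controls Larkspur.

Yes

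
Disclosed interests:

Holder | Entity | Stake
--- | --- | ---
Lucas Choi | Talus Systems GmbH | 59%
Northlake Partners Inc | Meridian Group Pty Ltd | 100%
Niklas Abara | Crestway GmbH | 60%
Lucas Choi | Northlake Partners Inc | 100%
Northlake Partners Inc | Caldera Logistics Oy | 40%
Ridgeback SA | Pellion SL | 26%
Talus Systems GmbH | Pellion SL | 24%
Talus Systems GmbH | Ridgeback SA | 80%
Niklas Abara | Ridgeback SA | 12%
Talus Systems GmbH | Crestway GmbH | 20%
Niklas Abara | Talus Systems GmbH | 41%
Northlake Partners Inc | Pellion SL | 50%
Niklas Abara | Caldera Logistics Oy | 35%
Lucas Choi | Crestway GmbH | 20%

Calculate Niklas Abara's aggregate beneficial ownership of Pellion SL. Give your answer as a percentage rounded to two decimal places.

Niklas reaches Pellion along 3 paths.
Via Talus: 41% × 24% = 9.84%.
Via Talus → Ridgeback: 41% × 80% × 26% = 8.528%.
Via Ridgeback: 12% × 26% = 3.12%.
Total: 9.84% + 8.528% + 3.12% = 21.488%.
Rounded: 21.49%.

21.49%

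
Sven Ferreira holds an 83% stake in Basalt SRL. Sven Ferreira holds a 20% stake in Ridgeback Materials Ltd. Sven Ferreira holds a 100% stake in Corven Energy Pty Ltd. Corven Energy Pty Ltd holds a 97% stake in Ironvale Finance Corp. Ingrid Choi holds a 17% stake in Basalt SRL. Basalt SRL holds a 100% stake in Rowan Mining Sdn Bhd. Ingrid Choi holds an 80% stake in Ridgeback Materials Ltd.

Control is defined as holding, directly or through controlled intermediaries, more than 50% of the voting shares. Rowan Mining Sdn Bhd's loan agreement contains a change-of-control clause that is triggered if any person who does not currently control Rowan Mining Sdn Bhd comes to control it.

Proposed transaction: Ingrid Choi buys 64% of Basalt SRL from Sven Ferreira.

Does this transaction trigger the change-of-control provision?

The purchase adds only to Ingrid's holdings (Sven's stake shrinks), so Ingrid is the only person who could newly come to control Rowan.
Ingrid holds 80% of Ridgeback, so Ingrid controls Ridgeback.
Neither Ingrid nor any entity Ingrid controls holds any voting interest in Rowan.
So before the transaction, Ingrid does not control Rowan.
After the purchase, Ingrid's direct stake in Basalt rises to 17% + 64% = 81%, and Sven's stake falls to 19%.
Ingrid holds 81% of Basalt, so Ingrid controls Basalt.
Basalt holds 100% of Rowan, so Ingrid controls Rowan.
Ingrid did not control Rowan before and does after, so the clause is triggered.

Yes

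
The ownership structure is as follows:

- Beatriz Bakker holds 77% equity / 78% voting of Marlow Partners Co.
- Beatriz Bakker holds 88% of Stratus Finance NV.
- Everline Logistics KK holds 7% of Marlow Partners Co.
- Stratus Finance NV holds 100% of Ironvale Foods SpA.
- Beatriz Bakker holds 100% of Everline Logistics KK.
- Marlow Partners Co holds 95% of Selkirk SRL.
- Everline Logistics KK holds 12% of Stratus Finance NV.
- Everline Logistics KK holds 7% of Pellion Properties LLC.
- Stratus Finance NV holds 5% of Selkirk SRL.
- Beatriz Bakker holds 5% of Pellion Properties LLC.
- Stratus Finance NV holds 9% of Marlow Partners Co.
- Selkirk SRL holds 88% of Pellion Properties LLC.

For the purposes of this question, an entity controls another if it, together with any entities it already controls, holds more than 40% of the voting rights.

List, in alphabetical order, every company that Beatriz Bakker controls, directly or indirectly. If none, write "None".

Beatriz holds 100% of Everline, so Beatriz controls Everline.
Everline and Beatriz together hold 12% + 88% = 100% of Stratus, so Beatriz controls Stratus.
Everline and Stratus and Beatriz together hold 7% + 9% + 78% = 94% of Marlow, so Beatriz controls Marlow.
Marlow and Stratus together hold 95% + 5% = 100% of Selkirk, so Beatriz controls Selkirk.
Stratus holds 100% of Ironvale, so Beatriz controls Ironvale.
Selkirk and Everline and Beatriz together hold 88% + 7% + 5% = 100% of Pellion, so Beatriz controls Pellion.

Everline Logistics KK, Ironvale Foods SpA, Marlow Partners Co, Pellion Properties LLC, Selkirk SRL, Stratus Finance NV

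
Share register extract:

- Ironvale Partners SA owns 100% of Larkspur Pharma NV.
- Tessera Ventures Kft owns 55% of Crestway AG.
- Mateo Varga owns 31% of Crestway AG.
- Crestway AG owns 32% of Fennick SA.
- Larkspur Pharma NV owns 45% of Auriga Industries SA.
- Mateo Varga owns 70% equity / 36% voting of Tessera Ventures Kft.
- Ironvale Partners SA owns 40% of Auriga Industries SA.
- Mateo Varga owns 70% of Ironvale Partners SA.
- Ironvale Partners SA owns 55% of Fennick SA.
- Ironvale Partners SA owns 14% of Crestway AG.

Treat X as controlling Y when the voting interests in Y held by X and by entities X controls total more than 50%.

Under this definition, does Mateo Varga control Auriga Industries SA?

Mateo holds 70% of Ironvale, so Mateo controls Ironvale.
Ironvale holds 100% of Larkspur, so Mateo controls Larkspur.
Larkspur and Ironvale together hold 45% + 40% = 85% of Auriga, so Mateo controls Auriga.

Yes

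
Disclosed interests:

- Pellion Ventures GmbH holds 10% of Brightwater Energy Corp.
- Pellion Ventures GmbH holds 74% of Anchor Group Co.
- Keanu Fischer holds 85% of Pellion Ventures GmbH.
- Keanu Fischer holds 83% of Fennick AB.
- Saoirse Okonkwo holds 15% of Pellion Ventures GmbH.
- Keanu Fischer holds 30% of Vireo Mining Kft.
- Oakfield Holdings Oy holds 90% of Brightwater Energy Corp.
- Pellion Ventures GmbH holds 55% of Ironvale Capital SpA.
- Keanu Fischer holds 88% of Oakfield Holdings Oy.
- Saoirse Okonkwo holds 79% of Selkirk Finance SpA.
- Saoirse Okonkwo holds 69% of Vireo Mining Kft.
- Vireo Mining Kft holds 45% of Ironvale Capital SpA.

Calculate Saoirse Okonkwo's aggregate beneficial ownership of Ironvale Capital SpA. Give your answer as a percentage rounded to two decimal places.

Saoirse reaches Ironvale along 2 paths.
Via Vireo: 69% × 45% = 31.05%.
Via Pellion: 15% × 55% = 8.25%.
Total: 31.05% + 8.25% = 39.3%.
Rounded: 39.30%.

39.30%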